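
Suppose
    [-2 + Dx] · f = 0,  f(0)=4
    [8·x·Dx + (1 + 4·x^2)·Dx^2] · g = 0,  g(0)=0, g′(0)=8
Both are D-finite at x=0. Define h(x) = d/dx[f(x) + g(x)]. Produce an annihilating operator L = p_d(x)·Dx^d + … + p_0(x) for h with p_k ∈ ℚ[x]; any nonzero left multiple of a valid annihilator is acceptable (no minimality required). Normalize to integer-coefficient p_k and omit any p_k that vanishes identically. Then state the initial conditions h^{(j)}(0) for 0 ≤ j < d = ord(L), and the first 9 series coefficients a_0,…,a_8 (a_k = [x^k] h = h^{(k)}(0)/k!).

f: a_k = 4, 8, 8, 16/3, 8/3, 16/15, 16/45, 32/315, 8/315, …
g: a_k = 0, 8, 0, -32/3, 0, 128/5, 0, -512/7, 0, …
L₀ := lclm(L_f,L_g); ord L₀ ≤ 1+2.
Derive L from L₀ (diff closure).
L = (8 - 32·x - 32·x^2) + (-6 + 12·x + 8·x^2 - 16·x^3)·Dx + (1 + 2·x + 4·x^2 + 8·x^3)·Dx^2  (order 2).
h: a_k = 16, 16, -16, 32/3, 400/3, 32/15, -23008/45, 64/315, 645136/315, …
ICs: h(0) = 16, h′(0) = 16.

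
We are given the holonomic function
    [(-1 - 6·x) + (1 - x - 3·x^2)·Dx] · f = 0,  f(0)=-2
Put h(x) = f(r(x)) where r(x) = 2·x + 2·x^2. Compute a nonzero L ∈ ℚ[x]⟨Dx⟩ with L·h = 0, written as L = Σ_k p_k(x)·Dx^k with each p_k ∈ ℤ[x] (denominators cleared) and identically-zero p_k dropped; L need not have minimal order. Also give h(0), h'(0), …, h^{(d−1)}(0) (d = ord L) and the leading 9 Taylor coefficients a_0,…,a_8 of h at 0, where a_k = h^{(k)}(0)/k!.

f: a_k = -2, -2, -8, -14, -38, -80, -194, -434, -1016, …
Substitute x→r, Dx→(1/r')Dx; clear ⇒ L₀.
L = (2 + 28·x + 72·x^2 + 48·x^3) + (-1 + 2·x + 14·x^2 + 24·x^3 + 12·x^4)·Dx  (order 1).
h: a_k = -2, -4, -36, -176, -976, -5328, -28976, -158080, -861408, …
ICs: h(0) = -2.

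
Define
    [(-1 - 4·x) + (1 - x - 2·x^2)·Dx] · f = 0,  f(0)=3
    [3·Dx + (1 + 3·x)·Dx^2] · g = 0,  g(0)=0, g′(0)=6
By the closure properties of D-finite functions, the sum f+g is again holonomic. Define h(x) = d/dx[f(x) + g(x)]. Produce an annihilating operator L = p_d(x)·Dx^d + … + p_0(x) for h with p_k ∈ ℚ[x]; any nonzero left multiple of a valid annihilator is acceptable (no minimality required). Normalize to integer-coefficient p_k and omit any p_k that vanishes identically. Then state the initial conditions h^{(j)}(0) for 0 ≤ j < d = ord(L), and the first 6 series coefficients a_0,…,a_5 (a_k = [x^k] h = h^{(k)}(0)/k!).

L = (66 + 270·x + 576·x^2 + 336·x^3 + 288·x^4) + (4 + 96·x + 492·x^2 + 832·x^3 + 696·x^4 + 480·x^5)·Dx + (-3 - 19·x - 25·x^2 + 39·x^3 + 116·x^4 + 164·x^5 + 96·x^6)·Dx^2  (order 2).
h: a_k = 9, 0, 99, -30, 801, -684, …
ICs: h(0) = 9, h′(0) = 0.

f: a_k = 3, 3, 9, 15, 33, 63, …
g: a_k = 0, 6, -9, 18, -81/2, 486/5, …
f+g: L₀ = lclm(L_f,L_g), ord ≤ 1+2.
h₀' ⇒ L via d/dx closure of L₀.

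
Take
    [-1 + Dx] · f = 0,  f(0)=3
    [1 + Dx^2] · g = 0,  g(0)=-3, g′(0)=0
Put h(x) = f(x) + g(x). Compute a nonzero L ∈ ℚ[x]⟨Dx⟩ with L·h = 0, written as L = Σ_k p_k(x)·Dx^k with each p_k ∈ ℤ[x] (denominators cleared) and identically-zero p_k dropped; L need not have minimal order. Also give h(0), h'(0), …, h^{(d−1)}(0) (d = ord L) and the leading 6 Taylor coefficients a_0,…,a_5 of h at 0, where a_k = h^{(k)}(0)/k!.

f: a_k = 3, 3, 3/2, 1/2, 1/8, 1/40, …
g: a_k = -3, 0, 3/2, 0, -1/8, 0, …
f+g: L₀ = lclm(L_f,L_g), ord ≤ 1+2.
L = -1 + Dx - Dx^2 + Dx^3  (order 3).
h: a_k = 0, 3, 3, 1/2, 0, 1/40, …
ICs: h(0) = 0, h′(0) = 3, h′′(0) = 6.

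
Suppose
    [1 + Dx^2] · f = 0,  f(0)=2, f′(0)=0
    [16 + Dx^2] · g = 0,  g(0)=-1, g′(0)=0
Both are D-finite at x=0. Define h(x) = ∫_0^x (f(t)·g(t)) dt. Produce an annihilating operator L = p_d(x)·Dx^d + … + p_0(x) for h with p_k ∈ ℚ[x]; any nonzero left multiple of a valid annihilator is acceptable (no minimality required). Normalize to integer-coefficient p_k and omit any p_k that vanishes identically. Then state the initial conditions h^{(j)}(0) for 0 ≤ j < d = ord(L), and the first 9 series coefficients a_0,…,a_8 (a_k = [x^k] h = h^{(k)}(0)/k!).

L = 225·Dx + 34·Dx^3 + Dx^5  (order 5).
h: a_k = 0, -2, 0, 17/3, 0, -353/60, 0, 8177/2520, 0, …
ICs: h(0) = 0, h′(0) = -2, h′′(0) = 0, h′′′(0) = 34, h′′′′(0) = 0.

f: a_k = 2, 0, -1, 0, 1/12, 0, -1/360, 0, 1/20160, …
g: a_k = -1, 0, 8, 0, -32/3, 0, 256/45, 0, -512/315, …
Product ⇒ symmetric product L₀, ord ≤ 4.
h=∫h₀ ⇒ L = L₀·Dx.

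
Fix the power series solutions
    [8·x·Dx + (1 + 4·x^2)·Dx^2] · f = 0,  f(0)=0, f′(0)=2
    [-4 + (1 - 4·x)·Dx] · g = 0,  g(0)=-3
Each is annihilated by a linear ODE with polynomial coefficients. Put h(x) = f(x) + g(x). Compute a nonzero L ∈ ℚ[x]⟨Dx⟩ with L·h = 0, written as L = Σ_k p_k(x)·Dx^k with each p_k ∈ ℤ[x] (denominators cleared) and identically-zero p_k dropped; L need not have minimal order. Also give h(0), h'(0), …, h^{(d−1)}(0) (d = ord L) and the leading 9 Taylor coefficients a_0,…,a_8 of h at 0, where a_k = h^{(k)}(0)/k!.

L = (8 - 128·x - 96·x^2)·Dx + (-13 + 8·x - 100·x^2 - 96·x^3)·Dx^2 + (1 - 3·x - 12·x^3 - 16·x^4)·Dx^3  (order 3).
h: a_k = -3, -10, -48, -584/3, -768, -15328/5, -12288, -344192/7, -196608, …
ICs: h(0) = -3, h′(0) = -10, h′′(0) = -96.

f: a_k = 0, 2, 0, -8/3, 0, 32/5, 0, -128/7, 0, …
g: a_k = -3, -12, -48, -192, -768, -3072, -12288, -49152, -196608, …
Weyl lclm of L_f,L_g ⇒ L₀ (ord ≤ 3).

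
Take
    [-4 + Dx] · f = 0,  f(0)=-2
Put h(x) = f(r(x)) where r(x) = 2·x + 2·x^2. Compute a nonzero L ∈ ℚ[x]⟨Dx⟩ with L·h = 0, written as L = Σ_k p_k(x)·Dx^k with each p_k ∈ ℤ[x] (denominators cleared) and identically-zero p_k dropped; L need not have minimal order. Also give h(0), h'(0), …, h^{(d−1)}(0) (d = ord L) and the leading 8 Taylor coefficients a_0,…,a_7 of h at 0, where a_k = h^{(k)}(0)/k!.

f: a_k = -2, -8, -16, -64/3, -64/3, -256/15, -512/45, -2048/315, …
Change of var in L_f (x↦r) gives L₀.
L = (-8 - 16·x) + Dx  (order 1).
h: a_k = -2, -16, -80, -896/3, -2752/3, -36352/15, -255488/45, -757760/63, …
ICs: h(0) = -2.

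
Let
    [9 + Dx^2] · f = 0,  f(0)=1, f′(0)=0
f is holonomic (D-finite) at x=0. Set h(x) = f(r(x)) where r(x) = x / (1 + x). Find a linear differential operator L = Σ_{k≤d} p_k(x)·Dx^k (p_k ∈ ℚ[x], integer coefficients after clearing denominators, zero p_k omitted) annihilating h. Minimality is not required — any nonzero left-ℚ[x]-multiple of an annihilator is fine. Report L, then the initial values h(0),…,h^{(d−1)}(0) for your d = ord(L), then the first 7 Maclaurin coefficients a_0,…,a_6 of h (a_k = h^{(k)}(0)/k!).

L = 9 + (2 + 6·x + 6·x^2 + 2·x^3)·Dx + (1 + 4·x + 6·x^2 + 4·x^3 + x^4)·Dx^2  (order 2).
h: a_k = 1, 0, -9/2, 9, -81/8, 9/2, 819/80, …
ICs: h(0) = 1, h′(0) = 0.

f: a_k = 1, 0, -9/2, 0, 27/8, 0, -81/80, …
f∘r: x↦r, Dx↦Dx/r' in L_f ⇒ L₀.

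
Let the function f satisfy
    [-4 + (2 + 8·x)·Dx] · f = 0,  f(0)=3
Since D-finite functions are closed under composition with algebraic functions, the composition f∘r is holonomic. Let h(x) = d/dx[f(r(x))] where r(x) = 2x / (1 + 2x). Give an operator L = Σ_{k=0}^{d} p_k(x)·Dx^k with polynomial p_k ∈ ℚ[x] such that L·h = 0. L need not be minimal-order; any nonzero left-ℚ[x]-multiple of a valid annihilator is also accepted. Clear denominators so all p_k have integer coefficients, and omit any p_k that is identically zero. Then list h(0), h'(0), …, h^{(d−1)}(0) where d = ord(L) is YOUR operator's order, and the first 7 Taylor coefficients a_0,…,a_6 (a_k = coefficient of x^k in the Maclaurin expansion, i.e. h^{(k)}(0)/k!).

L = (-8 - 40·x) + (-1 - 12·x - 20·x^2)·Dx  (order 1).
h: a_k = 12, -96, 720, -5760, 48960, -433152, 3929856, …
ICs: h(0) = 12.

f: a_k = 3, 6, -6, 12, -30, 84, -252, …
Substitute x→r, Dx→(1/r')Dx; clear ⇒ L₀.
h=h₀': d/dx-closure on L₀ ⇒ L.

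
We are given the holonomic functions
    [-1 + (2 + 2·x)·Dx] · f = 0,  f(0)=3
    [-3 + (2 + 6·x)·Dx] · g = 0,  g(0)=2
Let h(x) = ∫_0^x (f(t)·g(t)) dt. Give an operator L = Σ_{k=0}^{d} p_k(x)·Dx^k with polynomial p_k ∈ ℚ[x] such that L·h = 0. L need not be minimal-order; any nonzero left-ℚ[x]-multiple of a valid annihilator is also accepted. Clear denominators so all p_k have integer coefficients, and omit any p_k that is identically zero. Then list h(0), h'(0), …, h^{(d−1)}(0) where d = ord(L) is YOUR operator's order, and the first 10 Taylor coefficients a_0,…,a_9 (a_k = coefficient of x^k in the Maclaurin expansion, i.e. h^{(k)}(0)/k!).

L = (-2 - 3·x)·Dx + (1 + 4·x + 3·x^2)·Dx^2  (order 2).
h: a_k = 0, 6, 6, -1, 3/2, -51/20, 19/4, -531/56, 639/32, -2807/64, …
ICs: h(0) = 0, h′(0) = 6.

f: a_k = 3, 3/2, -3/8, 3/16, -15/128, 21/256, -63/1024, 99/2048, -1287/32768, 2145/65536, …
g: a_k = 2, 3, -9/4, 27/8, -405/64, 1701/128, -15309/512, 72171/1024, -2814669/16384, 14073345/32768, …
Sym-product of L_f,L_g gives L₀ (≤ ord 1).
h=∫h₀ ⇒ L = L₀·Dx.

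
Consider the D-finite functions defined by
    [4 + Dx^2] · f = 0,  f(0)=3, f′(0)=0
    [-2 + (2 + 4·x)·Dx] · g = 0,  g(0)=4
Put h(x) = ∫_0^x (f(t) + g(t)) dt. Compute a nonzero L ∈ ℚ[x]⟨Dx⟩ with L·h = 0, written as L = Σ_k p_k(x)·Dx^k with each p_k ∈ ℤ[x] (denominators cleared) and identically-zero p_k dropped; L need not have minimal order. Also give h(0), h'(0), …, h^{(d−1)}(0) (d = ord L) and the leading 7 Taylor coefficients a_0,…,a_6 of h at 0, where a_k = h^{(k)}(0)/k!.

L = (-28 - 64·x - 64·x^2)·Dx + (12 + 88·x + 192·x^2 + 128·x^3)·Dx^2 + (-7 - 16·x - 16·x^2)·Dx^3 + (3 + 22·x + 48·x^2 + 32·x^3)·Dx^4  (order 4).
h: a_k = 0, 7, 2, -8/3, 1/2, -1/10, 7/12, …
ICs: h(0) = 0, h′(0) = 7, h′′(0) = 4, h′′′(0) = -16.

f: a_k = 3, 0, -6, 0, 2, 0, -4/15, …
g: a_k = 4, 4, -2, 2, -5/2, 7/2, -21/4, …
Sum ⇒ L₀ = lclm(L_f,L_g) in ℚ(x)⟨Dx⟩.
∫: right-multiply L₀ by Dx.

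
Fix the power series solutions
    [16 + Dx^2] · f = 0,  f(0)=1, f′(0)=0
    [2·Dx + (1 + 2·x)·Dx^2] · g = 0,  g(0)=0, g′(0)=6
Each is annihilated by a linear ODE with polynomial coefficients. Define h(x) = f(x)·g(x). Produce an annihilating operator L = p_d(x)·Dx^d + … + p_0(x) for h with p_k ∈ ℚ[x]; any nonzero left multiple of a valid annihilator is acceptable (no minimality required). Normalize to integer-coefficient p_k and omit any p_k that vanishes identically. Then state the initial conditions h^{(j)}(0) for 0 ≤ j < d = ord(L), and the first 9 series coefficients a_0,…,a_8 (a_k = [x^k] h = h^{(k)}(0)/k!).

f: a_k = 1, 0, -8, 0, 32/3, 0, -256/45, 0, 512/315, …
g: a_k = 0, 6, -6, 8, -12, 96/5, -32, 384/7, -96, …
L₀ := L_f ⊗_s L_g (sym. prod.), ord ≤ 4.
L = (2688 + 27648·x + 93184·x^2 + 131072·x^3 + 65536·x^4) + (896 + 5888·x + 12288·x^2 + 8192·x^3)·Dx + (408 + 3712·x + 11904·x^2 + 16384·x^3 + 8192·x^4)·Dx^2 + (56 + 368·x + 768·x^2 + 512·x^3)·Dx^3 + (15 + 124·x + 380·x^2 + 512·x^3 + 256·x^4)·Dx^4  (order 4).
h: a_k = 0, 6, -6, -40, 36, 96/5, 0, -1664/35, 992/15, …
ICs: h(0) = 0, h′(0) = 6, h′′(0) = -12, h′′′(0) = -240.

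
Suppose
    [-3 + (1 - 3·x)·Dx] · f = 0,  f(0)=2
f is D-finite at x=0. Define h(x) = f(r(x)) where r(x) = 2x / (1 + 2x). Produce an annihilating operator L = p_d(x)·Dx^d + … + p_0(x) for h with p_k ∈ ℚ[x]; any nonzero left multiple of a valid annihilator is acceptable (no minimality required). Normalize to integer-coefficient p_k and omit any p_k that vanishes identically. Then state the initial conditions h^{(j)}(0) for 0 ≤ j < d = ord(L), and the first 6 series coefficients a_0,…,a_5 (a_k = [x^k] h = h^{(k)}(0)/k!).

L = 6 + (-1 + 2·x + 8·x^2)·Dx  (order 1).
h: a_k = 2, 12, 48, 192, 768, 3072, …
ICs: h(0) = 2.

f: a_k = 2, 6, 18, 54, 162, 486, …
Change of var in L_f (x↦r) gives L₀.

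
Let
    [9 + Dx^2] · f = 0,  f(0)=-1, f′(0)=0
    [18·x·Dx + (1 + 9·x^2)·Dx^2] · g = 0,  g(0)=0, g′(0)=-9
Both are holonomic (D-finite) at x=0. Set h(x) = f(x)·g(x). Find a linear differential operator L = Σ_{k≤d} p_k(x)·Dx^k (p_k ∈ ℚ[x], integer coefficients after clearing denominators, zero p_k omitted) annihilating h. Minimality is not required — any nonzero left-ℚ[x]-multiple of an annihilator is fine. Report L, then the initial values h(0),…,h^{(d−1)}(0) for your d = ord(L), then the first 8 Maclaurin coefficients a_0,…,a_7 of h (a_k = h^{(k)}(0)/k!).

f: a_k = -1, 0, 9/2, 0, -27/8, 0, 81/80, 0, …
g: a_k = 0, -9, 0, 27, 0, -729/5, 0, 6561/7, …
Sym-product of L_f,L_g gives L₀ (≤ ord 4).
L = (810 + 18954·x^2 + 72171·x^4 + 236196·x^6 + 531441·x^8) + (972·x + 14580·x^3 + 78732·x^5 + 236196·x^7)·Dx + (108 + 2592·x^2 + 13122·x^4 + 52488·x^6 + 118098·x^8)·Dx^2 + (108·x + 1620·x^3 + 8748·x^5 + 26244·x^7)·Dx^3 + (2 + 54·x^2 + 567·x^4 + 2916·x^6 + 6561·x^8)·Dx^4  (order 4).
h: a_k = 0, 9, 0, -135/2, 0, 11907/40, 0, -948429/560, …
ICs: h(0) = 0, h′(0) = 9, h′′(0) = 0, h′′′(0) = -405.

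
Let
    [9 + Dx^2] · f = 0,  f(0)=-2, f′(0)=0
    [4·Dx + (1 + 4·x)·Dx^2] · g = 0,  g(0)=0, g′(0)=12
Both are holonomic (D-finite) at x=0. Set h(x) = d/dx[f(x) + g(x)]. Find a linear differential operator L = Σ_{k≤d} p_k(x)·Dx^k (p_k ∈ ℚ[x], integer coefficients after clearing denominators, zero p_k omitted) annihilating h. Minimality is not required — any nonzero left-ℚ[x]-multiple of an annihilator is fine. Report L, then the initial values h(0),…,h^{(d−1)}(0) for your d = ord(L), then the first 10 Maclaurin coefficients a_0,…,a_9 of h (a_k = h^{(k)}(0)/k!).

f: a_k = -2, 0, 9, 0, -27/4, 0, 81/40, 0, -729/2240, 0, …
g: a_k = 0, 12, -24, 64, -192, 3072/5, -2048, 49152/7, -24576, 262144/3, …
Sum ⇒ L₀ = lclm(L_f,L_g) in ℚ(x)⟨Dx⟩.
Derive L from L₀ (diff closure).
L = (3780 + 2592·x + 5184·x^2) + (369 + 2124·x + 3888·x^2 + 5184·x^3)·Dx + (420 + 288·x + 576·x^2)·Dx^2 + (41 + 236·x + 432·x^2 + 576·x^3)·Dx^3  (order 3).
h: a_k = 12, -30, 192, -795, 3072, -245517/20, 49152, -55050969/280, 786432, -7046429991/2240, …
ICs: h(0) = 12, h′(0) = -30, h′′(0) = 384.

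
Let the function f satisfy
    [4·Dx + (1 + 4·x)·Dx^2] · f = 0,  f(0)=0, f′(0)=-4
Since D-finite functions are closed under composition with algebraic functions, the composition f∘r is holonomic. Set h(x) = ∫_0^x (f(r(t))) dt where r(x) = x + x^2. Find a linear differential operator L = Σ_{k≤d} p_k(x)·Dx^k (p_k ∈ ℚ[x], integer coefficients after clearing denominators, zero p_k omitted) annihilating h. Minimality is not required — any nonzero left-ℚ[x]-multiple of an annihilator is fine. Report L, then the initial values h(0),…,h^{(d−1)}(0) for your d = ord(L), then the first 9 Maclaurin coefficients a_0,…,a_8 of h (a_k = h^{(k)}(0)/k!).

L = 2·Dx^2 + (1 + 2·x)·Dx^3  (order 3).
h: a_k = 0, 0, -2, 4/3, -4/3, 8/5, -32/15, 64/21, -32/7, …
ICs: h(0) = 0, h′(0) = 0, h′′(0) = -4.

f: a_k = 0, -4, 8, -64/3, 64, -1024/5, 2048/3, -16384/7, 8192, …
h₀=f(r): pull back L_f along r ⇒ L₀.
h=∫h₀ ⇒ L = L₀·Dx.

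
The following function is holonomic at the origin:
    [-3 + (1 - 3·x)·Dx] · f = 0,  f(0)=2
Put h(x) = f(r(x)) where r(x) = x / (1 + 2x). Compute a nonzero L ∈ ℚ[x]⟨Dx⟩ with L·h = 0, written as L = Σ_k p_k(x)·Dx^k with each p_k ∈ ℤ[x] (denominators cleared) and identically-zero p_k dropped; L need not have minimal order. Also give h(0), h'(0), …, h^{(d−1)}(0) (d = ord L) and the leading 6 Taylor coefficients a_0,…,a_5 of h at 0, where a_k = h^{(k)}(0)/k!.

f: a_k = 2, 6, 18, 54, 162, 486, …
Change of var in L_f (x↦r) gives L₀.
L = 3 + (-1 - x + 2·x^2)·Dx  (order 1).
h: a_k = 2, 6, 6, 6, 6, 6, …
ICs: h(0) = 2.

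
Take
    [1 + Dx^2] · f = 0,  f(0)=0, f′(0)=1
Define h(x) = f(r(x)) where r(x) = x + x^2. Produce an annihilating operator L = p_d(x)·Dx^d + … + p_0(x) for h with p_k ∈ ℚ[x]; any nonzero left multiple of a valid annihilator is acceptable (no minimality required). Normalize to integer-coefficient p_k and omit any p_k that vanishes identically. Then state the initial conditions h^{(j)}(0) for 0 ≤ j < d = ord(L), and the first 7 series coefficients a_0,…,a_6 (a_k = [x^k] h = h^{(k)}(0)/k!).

f: a_k = 0, 1, 0, -1/6, 0, 1/120, 0, …
L₀ from L_f via x↦r, Dx↦r'^{-1}Dx.
L = (1 + 6·x + 12·x^2 + 8·x^3) - 2·Dx + (1 + 2·x)·Dx^2  (order 2).
h: a_k = 0, 1, 1, -1/6, -1/2, -59/120, -1/8, …
ICs: h(0) = 0, h′(0) = 1.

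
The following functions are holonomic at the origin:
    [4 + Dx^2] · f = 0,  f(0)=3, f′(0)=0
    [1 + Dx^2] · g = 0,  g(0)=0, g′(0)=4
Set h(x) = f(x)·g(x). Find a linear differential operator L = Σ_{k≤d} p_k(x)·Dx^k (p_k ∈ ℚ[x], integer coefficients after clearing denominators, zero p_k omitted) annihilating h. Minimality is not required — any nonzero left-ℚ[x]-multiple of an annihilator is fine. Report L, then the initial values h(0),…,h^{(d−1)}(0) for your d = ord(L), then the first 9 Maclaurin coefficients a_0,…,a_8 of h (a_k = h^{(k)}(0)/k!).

f: a_k = 3, 0, -6, 0, 2, 0, -4/15, 0, 2/105, …
g: a_k = 0, 4, 0, -2/3, 0, 1/30, 0, -1/1260, 0, …
L₀ := L_f ⊗_s L_g (sym. prod.), ord ≤ 4.
L = 9 + 10·Dx^2 + Dx^4  (order 4).
h: a_k = 0, 12, 0, -26, 0, 121/10, 0, -1093/420, 0, …
ICs: h(0) = 0, h′(0) = 12, h′′(0) = 0, h′′′(0) = -156.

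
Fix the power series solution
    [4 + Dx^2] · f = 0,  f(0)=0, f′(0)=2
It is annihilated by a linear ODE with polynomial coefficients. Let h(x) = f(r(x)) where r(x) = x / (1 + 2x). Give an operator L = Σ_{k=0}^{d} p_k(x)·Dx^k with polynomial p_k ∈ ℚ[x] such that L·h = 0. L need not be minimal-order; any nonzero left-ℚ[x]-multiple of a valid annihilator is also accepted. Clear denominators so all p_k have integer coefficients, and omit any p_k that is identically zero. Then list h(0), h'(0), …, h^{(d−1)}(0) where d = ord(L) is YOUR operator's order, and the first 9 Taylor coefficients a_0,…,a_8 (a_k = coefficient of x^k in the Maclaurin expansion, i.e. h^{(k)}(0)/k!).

L = 4 + (4 + 24·x + 48·x^2 + 32·x^3)·Dx + (1 + 8·x + 24·x^2 + 32·x^3 + 16·x^4)·Dx^2  (order 2).
h: a_k = 0, 2, -4, 20/3, -8, 4/15, 40, -55448/315, 25456/45, …
ICs: h(0) = 0, h′(0) = 2.

f: a_k = 0, 2, 0, -4/3, 0, 4/15, 0, -8/315, 0, …
L₀ from L_f via x↦r, Dx↦r'^{-1}Dx.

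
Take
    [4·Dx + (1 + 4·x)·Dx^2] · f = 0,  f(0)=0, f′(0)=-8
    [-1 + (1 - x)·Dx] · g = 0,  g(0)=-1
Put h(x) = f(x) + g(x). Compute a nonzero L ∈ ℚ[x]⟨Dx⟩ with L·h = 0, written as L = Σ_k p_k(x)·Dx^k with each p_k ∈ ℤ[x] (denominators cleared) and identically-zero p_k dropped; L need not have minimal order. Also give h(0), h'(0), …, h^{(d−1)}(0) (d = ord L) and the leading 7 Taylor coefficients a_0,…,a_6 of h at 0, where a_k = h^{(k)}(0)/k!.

L = (-44 - 16·x)·Dx + (13 - 56·x - 32·x^2)·Dx^2 + (3 + 11·x - 6·x^2 - 8·x^3)·Dx^3  (order 3).
h: a_k = -1, -9, 15, -131/3, 127, -2053/5, 4093/3, …
ICs: h(0) = -1, h′(0) = -9, h′′(0) = 30.

f: a_k = 0, -8, 16, -128/3, 128, -2048/5, 4096/3, …
g: a_k = -1, -1, -1, -1, -1, -1, -1, …
h₀=f+g: left-lcm gives L₀, ord ≤ 3.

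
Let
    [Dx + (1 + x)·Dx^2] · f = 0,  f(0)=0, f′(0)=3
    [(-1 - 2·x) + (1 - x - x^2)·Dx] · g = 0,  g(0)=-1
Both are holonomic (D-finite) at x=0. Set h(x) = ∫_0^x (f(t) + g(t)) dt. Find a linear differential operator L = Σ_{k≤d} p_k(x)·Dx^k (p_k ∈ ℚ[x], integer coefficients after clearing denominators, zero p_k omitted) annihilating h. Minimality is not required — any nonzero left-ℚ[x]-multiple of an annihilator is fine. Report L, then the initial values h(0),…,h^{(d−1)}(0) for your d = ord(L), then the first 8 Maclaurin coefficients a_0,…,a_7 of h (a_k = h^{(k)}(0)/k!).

f: a_k = 0, 3, -3/2, 1, -3/4, 3/5, -1/2, 3/7, …
g: a_k = -1, -1, -2, -3, -5, -8, -13, -21, …
h₀=f+g: left-lcm gives L₀, ord ≤ 3.
∫: right-multiply L₀ by Dx.
L = (-26 - 70·x - 76·x^2 - 36·x^3 - 12·x^4)·Dx^2 + (-16 - 84·x - 160·x^2 - 144·x^3 - 74·x^4 - 20·x^5)·Dx^3 + (5 + 11·x - x^2 - 23·x^3 - 29·x^4 - 17·x^5 - 4·x^6)·Dx^4  (order 4).
h: a_k = 0, -1, 1, -7/6, -1/2, -23/20, -37/30, -27/14, …
ICs: h(0) = 0, h′(0) = -1, h′′(0) = 2, h′′′(0) = -7.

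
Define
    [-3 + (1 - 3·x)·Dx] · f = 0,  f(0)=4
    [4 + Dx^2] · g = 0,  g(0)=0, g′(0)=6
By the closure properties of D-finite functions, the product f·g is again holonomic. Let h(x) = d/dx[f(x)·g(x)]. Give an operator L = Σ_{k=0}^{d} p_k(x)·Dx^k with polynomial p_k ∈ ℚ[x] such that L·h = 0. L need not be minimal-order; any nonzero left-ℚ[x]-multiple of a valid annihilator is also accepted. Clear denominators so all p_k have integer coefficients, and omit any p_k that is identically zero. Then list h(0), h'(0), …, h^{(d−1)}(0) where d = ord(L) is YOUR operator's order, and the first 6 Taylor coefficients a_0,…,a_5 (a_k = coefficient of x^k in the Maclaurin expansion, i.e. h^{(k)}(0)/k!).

L = (-14 - 24·x + 36·x^2) + (-6 + 18·x)·Dx + (1 - 6·x + 9·x^2)·Dx^2  (order 2).
h: a_k = 24, 144, 600, 2400, 9016, 162288/5, …
ICs: h(0) = 24, h′(0) = 144.

f: a_k = 4, 12, 36, 108, 324, 972, …
g: a_k = 0, 6, 0, -4, 0, 4/5, …
h₀=f·g: eliminate ⇒ L₀, order ≤ 1·2.
Derive L from L₀ (diff closure).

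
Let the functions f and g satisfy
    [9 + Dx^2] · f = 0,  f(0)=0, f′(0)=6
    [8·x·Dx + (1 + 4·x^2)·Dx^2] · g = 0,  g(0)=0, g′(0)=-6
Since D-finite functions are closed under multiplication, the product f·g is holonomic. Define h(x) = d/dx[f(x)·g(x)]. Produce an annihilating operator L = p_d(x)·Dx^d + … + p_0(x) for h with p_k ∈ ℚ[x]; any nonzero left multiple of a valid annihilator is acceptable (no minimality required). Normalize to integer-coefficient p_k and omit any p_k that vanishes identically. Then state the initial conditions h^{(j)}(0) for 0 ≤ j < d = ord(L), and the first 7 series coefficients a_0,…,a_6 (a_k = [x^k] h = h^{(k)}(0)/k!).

f: a_k = 0, 6, 0, -9, 0, 81/20, 0, …
g: a_k = 0, -6, 0, 8, 0, -96/5, 0, …
h₀=f·g: eliminate ⇒ L₀, order ≤ 2·2.
Derive L from L₀ (diff closure).
L = (134325 + 1685016·x^2 + 9665136·x^4 + 17604864·x^6 + 22954752·x^8 + 28366848·x^10 + 26873856·x^12) + (77328·x + 1187136·x^3 + 5460480·x^5 + 10782720·x^7 + 14929920·x^9 + 11943936·x^11)·Dx + (17850 + 242160·x^2 + 1468896·x^4 + 3414528·x^6 + 5764608·x^8 + 7630848·x^10 + 5971968·x^12)·Dx^2 + (8592·x + 131904·x^3 + 606720·x^5 + 1198080·x^7 + 1658880·x^9 + 1327104·x^11)·Dx^3 + (325 + 6104·x^2 + 43888·x^4 + 162048·x^6 + 357120·x^8 + 497664·x^10 + 331776·x^12)·Dx^4  (order 4).
h: a_k = 0, -72, 0, 408, 0, -1269, 0, …
ICs: h(0) = 0, h′(0) = -72, h′′(0) = 0, h′′′(0) = 2448.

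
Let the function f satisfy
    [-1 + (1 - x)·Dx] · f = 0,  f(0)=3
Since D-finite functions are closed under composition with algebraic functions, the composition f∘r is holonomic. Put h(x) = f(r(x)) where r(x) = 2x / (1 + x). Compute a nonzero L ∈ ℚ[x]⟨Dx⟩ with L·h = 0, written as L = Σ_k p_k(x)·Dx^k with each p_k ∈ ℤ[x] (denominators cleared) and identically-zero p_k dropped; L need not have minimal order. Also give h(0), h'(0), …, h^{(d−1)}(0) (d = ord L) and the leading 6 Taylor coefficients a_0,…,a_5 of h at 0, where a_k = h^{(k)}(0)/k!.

f: a_k = 3, 3, 3, 3, 3, 3, …
L₀ from L_f via x↦r, Dx↦r'^{-1}Dx.
L = 2 + (-1 + x^2)·Dx  (order 1).
h: a_k = 3, 6, 6, 6, 6, 6, …
ICs: h(0) = 3.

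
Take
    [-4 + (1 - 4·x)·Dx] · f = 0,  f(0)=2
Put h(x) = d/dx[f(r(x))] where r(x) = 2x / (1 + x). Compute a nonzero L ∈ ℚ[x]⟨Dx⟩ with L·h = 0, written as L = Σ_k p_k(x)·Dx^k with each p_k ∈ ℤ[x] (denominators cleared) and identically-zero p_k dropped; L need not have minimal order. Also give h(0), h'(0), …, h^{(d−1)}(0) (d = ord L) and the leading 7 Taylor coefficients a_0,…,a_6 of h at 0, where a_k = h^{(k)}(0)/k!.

L = 14 + (-1 + 7·x)·Dx  (order 1).
h: a_k = 16, 224, 2352, 21952, 192080, 1613472, 13176688, …
ICs: h(0) = 16.

f: a_k = 2, 8, 32, 128, 512, 2048, 8192, …
h₀=f(r): pull back L_f along r ⇒ L₀.
Differentiate: ansatz ord ≤ ord L₀ ⇒ L.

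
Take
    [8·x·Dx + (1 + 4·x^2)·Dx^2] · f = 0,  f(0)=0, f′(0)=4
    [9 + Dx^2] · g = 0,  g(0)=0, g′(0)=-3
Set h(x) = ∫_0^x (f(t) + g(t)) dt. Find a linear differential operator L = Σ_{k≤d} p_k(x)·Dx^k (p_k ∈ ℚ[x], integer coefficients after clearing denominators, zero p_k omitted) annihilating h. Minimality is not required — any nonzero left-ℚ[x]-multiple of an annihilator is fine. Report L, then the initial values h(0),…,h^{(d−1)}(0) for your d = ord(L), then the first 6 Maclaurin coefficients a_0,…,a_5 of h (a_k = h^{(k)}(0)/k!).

L = (-2808·x + 19008·x^3 + 10368·x^5)·Dx^2 + (9 + 1548·x^2 + 7344·x^4 + 5184·x^6)·Dx^3 + (-312·x + 2112·x^3 + 1152·x^5)·Dx^4 + (1 + 172·x^2 + 816·x^4 + 576·x^6)·Dx^5  (order 5).
h: a_k = 0, 0, 1/2, 0, -5/24, 0, …
ICs: h(0) = 0, h′(0) = 0, h′′(0) = 1, h′′′(0) = 0, h′′′′(0) = -5.

f: a_k = 0, 4, 0, -16/3, 0, 64/5, …
g: a_k = 0, -3, 0, 9/2, 0, -81/40, …
L₀ := lclm(L_f,L_g); ord L₀ ≤ 2+2.
h=∫h₀ ⇒ L = L₀·Dx.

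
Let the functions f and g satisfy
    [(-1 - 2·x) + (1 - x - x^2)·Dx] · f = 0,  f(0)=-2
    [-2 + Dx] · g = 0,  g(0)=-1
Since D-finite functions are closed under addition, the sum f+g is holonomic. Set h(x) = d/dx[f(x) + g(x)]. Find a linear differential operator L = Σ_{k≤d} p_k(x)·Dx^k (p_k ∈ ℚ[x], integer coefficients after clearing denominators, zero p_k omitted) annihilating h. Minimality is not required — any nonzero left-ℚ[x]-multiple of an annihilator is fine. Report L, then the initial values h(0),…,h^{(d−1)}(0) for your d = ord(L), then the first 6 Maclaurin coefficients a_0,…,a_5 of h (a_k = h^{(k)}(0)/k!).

L = (10 + 44·x + 44·x^2 + 48·x^3 + 12·x^4) + (-7 - 24·x - 28·x^2 - 12·x^3 + 10·x^4 + 4·x^5)·Dx + (1 + x + 3·x^2 - 6·x^3 - 8·x^4 - 2·x^5)·Dx^2  (order 2).
h: a_k = -4, -12, -22, -128/3, -244/3, -2348/15, …
ICs: h(0) = -4, h′(0) = -12.

f: a_k = -2, -2, -4, -6, -10, -16, …
g: a_k = -1, -2, -2, -4/3, -2/3, -4/15, …
L₀ := lclm(L_f,L_g); ord L₀ ≤ 1+1.
Derive L from L₀ (diff closure).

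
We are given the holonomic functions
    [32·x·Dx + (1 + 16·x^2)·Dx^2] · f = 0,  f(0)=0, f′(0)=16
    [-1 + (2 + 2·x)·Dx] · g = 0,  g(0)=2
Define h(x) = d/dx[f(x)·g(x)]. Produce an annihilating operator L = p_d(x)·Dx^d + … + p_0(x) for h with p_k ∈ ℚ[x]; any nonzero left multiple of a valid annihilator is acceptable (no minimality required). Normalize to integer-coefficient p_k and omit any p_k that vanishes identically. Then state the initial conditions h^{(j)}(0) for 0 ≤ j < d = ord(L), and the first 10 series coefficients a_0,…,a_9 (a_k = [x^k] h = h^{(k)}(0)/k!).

L = (125 + 640·x - 5728·x^2 - 6144·x^3 - 768·x^4) + (268 + 1164·x - 10368·x^2 - 29696·x^3 - 21504·x^4 - 3072·x^5)·Dx + (12 - 232·x - 372·x^2 - 4096·x^3 - 9088·x^4 - 6144·x^5 - 1024·x^6)·Dx^2  (order 2).
h: a_k = 32, 32, -524, -1000/3, 99509/12, 97129/20, -63582493/480, -62254327/840, 15179450477/7168, 74434305481/64512, …
ICs: h(0) = 32, h′(0) = 32.

f: a_k = 0, 16, 0, -256/3, 0, 4096/5, 0, -65536/7, 0, 1048576/9, …
g: a_k = 2, 1, -1/4, 1/8, -5/64, 7/128, -21/512, 33/1024, -429/16384, 715/32768, …
Product ⇒ symmetric product L₀, ord ≤ 2.
h₀' ⇒ L via d/dx closure of L₀.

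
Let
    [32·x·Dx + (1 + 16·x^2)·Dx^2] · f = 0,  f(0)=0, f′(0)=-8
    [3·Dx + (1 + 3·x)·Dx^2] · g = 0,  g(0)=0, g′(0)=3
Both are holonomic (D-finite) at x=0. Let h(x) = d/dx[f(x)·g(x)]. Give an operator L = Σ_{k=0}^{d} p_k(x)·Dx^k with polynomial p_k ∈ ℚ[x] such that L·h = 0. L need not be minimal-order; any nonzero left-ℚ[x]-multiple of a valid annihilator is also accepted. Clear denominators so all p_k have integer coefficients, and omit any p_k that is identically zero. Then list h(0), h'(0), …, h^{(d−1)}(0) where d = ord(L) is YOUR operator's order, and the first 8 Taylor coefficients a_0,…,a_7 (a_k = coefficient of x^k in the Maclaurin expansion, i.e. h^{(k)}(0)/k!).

f: a_k = 0, -8, 0, 128/3, 0, -2048/5, 0, 32768/7, …
g: a_k = 0, 3, -9/2, 9, -81/4, 243/5, -243/2, 2187/7, …
Product ⇒ symmetric product L₀, ord ≤ 4.
h₀' ⇒ L via d/dx closure of L₀.
L = (15744 + 89280·x + 811008·x^2 + 5299200·x^3 + 13271040·x^4 + 17252352·x^5 + 21233664·x^7) + (4258 + 91200·x + 775488·x^2 + 4635648·x^3 + 18247680·x^4 + 41140224·x^5 + 46448640·x^6 + 21233664·x^7 + 74317824·x^8)·Dx + (492 + 12548·x + 131328·x^2 + 747968·x^3 + 3219456·x^4 + 10146816·x^5 + 21233664·x^6 + 24920064·x^7 + 21233664·x^8 + 42467328·x^9)·Dx^2 + (73 + 822·x + 6161·x^2 + 34944·x^3 + 151168·x^4 + 500736·x^5 + 1322496·x^6 + 2654208·x^7 + 3244032·x^8 + 3538944·x^9 + 5308416·x^10)·Dx^3  (order 3).
h: a_k = 0, -48, 108, 224, -150, -37008/5, 68292/5, 397248/5, …
ICs: h(0) = 0, h′(0) = -48, h′′(0) = 216.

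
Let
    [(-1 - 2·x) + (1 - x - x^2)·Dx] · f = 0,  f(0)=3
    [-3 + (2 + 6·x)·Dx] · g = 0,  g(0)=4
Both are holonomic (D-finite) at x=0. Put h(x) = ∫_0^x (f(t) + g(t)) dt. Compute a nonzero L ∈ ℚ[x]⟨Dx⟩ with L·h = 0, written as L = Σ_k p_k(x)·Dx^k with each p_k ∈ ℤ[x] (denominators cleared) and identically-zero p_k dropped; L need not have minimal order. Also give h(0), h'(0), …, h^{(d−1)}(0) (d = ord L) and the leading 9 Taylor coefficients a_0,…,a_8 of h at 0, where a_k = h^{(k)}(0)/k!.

f: a_k = 3, 3, 6, 9, 15, 24, 39, 63, 102, …
g: a_k = 4, 6, -9/2, 27/4, -405/32, 1701/64, -15309/256, 72171/512, -2814669/8192, …
Weyl lclm of L_f,L_g ⇒ L₀ (ord ≤ 2).
h=∫h₀ ⇒ L = L₀·Dx.
L = (-33 - 117·x - 117·x^2 - 90·x^3)·Dx + (25 + 102·x + 303·x^2 + 378·x^3 + 225·x^4)·Dx^2 + (2 - 22·x - 90·x^2 + 38·x^3 + 198·x^4 + 90·x^5)·Dx^3  (order 3).
h: a_k = 0, 7, 9/2, 1/2, 63/16, 15/32, 1079/128, -5325/1792, 104427/4096, …
ICs: h(0) = 0, h′(0) = 7, h′′(0) = 9.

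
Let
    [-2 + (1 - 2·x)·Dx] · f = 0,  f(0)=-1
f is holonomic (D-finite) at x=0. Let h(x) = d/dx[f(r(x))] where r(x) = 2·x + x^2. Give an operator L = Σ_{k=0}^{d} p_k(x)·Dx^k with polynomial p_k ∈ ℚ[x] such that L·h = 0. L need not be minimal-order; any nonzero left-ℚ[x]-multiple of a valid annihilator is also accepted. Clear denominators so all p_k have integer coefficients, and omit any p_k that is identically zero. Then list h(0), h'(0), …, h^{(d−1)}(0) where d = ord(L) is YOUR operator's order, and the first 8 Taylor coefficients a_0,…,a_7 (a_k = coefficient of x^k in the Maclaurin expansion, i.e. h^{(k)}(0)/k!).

L = (9 + 12·x + 6·x^2) + (-1 + 3·x + 6·x^2 + 2·x^3)·Dx  (order 1).
h: a_k = -4, -36, -240, -1424, -7920, -42288, -219520, -1116288, …
ICs: h(0) = -4.

f: a_k = -1, -2, -4, -8, -16, -32, -64, -128, …
Substitute x→r, Dx→(1/r')Dx; clear ⇒ L₀.
Differentiate: ansatz ord ≤ ord L₀ ⇒ L.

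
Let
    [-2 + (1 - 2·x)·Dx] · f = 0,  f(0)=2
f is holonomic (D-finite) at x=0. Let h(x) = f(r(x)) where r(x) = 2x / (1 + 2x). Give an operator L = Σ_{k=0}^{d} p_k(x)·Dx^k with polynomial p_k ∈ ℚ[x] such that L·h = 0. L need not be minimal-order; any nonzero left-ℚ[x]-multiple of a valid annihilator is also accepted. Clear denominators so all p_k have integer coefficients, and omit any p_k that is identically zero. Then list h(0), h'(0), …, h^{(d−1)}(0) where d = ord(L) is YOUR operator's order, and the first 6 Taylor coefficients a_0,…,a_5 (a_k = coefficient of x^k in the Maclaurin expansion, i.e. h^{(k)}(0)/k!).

L = 4 + (-1 + 4·x^2)·Dx  (order 1).
h: a_k = 2, 8, 16, 32, 64, 128, …
ICs: h(0) = 2.

f: a_k = 2, 4, 8, 16, 32, 64, …
L₀ from L_f via x↦r, Dx↦r'^{-1}Dx.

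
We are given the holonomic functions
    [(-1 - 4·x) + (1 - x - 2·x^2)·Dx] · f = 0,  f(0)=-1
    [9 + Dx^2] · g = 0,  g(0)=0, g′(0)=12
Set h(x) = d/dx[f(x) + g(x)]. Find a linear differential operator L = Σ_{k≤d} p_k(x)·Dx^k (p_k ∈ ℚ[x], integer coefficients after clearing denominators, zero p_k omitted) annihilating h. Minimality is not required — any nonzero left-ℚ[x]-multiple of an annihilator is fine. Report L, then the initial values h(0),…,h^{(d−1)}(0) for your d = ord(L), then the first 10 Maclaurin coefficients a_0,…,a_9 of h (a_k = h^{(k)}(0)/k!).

f: a_k = -1, -1, -3, -5, -11, -21, -43, -85, -171, -341, …
g: a_k = 0, 12, 0, -18, 0, 81/10, 0, -243/140, 0, 243/1120, …
h₀=f+g: left-lcm gives L₀, ord ≤ 3.
h=h₀': d/dx-closure on L₀ ⇒ L.
L = (954 + 3600·x + 8154·x^2 + 4140·x^3 + 5760·x^4 + 3888·x^5 + 2592·x^6) + (-117 - 369·x + 585·x^2 + 747·x^3 + 90·x^4 + 828·x^5 + 1512·x^6 + 864·x^7)·Dx + (106 + 400·x + 906·x^2 + 460·x^3 + 640·x^4 + 432·x^5 + 288·x^6)·Dx^2 + (-13 - 41·x + 65·x^2 + 83·x^3 + 10·x^4 + 92·x^5 + 168·x^6 + 96·x^7)·Dx^3  (order 3).
h: a_k = 11, -6, -69, -44, -129/2, -258, -12143/20, -1368, -3435093/1120, -6830, …
ICs: h(0) = 11, h′(0) = -6, h′′(0) = -138.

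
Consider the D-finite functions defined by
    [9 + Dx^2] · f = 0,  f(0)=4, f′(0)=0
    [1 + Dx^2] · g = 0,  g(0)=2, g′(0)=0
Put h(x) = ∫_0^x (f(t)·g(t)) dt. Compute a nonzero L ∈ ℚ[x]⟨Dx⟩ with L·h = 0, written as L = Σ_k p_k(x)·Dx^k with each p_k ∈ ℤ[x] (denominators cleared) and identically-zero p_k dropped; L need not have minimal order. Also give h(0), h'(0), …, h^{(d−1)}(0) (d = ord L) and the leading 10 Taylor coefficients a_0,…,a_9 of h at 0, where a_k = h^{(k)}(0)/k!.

f: a_k = 4, 0, -18, 0, 27/2, 0, -81/20, 0, 729/1120, 0, …
g: a_k = 2, 0, -1, 0, 1/12, 0, -1/360, 0, 1/20160, 0, …
h₀=f·g: eliminate ⇒ L₀, order ≤ 2·2.
h=∫₀ˣh₀: take L = L₀·Dx.
L = 64·Dx + 20·Dx^3 + Dx^5  (order 5).
h: a_k = 0, 8, 0, -40/3, 0, 136/15, 0, -208/63, 0, 2056/2835, …
ICs: h(0) = 0, h′(0) = 8, h′′(0) = 0, h′′′(0) = -80, h′′′′(0) = 0.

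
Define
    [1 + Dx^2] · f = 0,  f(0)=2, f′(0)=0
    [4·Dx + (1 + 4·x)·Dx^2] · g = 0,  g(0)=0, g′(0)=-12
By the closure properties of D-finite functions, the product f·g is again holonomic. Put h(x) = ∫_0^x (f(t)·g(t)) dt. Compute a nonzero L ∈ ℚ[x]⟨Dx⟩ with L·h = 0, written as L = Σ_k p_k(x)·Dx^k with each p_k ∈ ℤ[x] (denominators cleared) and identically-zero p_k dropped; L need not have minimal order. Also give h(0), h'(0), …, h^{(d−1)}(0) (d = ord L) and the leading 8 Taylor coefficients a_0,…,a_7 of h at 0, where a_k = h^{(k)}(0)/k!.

L = (-147 - 144·x - 224·x^2 + 256·x^3 + 256·x^4)·Dx + (-56 - 160·x + 384·x^2 + 512·x^3)·Dx^2 + (-150 - 160·x - 192·x^2 + 512·x^3 + 512·x^4)·Dx^3 + (-56 - 160·x + 384·x^2 + 512·x^3)·Dx^4 + (-3 - 16·x + 32·x^2 + 256·x^3 + 256·x^4)·Dx^5  (order 5).
h: a_k = 0, 0, -12, 16, -29, 72, -1943/10, 558, …
ICs: h(0) = 0, h′(0) = 0, h′′(0) = -24, h′′′(0) = 96, h′′′′(0) = -696.

f: a_k = 2, 0, -1, 0, 1/12, 0, -1/360, 0, …
g: a_k = 0, -12, 24, -64, 192, -3072/5, 2048, -49152/7, …
h₀=f·g: eliminate ⇒ L₀, order ≤ 2·2.
Integrate: L := L₀·Dx.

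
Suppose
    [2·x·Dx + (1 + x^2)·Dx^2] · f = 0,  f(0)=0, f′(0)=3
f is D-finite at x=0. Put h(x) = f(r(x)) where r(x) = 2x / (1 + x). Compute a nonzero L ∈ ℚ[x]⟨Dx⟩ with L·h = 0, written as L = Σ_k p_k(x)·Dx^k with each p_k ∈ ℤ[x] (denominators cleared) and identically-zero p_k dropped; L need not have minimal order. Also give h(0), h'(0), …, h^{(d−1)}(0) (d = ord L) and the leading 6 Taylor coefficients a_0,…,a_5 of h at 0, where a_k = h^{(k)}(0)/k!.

L = (2 + 10·x)·Dx + (1 + 2·x + 5·x^2)·Dx^2  (order 2).
h: a_k = 0, 6, -6, -2, 18, -114/5, …
ICs: h(0) = 0, h′(0) = 6.

f: a_k = 0, 3, 0, -1, 0, 3/5, …
Change of var in L_f (x↦r) gives L₀.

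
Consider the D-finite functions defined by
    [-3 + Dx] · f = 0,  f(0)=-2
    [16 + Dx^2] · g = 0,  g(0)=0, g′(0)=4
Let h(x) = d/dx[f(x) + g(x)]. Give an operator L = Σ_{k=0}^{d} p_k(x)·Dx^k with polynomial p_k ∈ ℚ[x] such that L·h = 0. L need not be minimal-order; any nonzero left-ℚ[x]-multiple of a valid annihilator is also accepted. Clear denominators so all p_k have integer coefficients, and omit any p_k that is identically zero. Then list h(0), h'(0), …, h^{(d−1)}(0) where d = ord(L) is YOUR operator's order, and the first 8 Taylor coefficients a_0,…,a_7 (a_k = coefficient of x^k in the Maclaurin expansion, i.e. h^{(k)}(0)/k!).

L = 48 - 16·Dx + 3·Dx^2 - Dx^3  (order 3).
h: a_k = -2, -18, -59, -27, 269/12, -243/20, -10379/360, -729/280, …
ICs: h(0) = -2, h′(0) = -18, h′′(0) = -118.

f: a_k = -2, -6, -9, -9, -27/4, -81/20, -81/40, -243/280, …
g: a_k = 0, 4, 0, -32/3, 0, 128/15, 0, -1024/315, …
f+g: L₀ = lclm(L_f,L_g), ord ≤ 1+2.
h₀' ⇒ L via d/dx closure of L₀.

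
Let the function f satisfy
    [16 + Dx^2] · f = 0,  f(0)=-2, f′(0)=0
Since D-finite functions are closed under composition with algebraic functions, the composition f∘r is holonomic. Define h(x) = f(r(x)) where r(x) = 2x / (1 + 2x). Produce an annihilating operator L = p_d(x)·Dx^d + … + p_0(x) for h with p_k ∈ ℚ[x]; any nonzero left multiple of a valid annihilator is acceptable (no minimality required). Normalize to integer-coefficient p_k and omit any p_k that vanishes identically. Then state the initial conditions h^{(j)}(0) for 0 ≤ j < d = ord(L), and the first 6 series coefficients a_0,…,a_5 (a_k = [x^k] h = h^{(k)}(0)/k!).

L = 64 + (4 + 24·x + 48·x^2 + 32·x^3)·Dx + (1 + 8·x + 24·x^2 + 32·x^3 + 16·x^4)·Dx^2  (order 2).
h: a_k = -2, 0, 64, -256, 1280/3, 2048/3, …
ICs: h(0) = -2, h′(0) = 0.

f: a_k = -2, 0, 16, 0, -64/3, 0, …
Change of var in L_f (x↦r) gives L₀.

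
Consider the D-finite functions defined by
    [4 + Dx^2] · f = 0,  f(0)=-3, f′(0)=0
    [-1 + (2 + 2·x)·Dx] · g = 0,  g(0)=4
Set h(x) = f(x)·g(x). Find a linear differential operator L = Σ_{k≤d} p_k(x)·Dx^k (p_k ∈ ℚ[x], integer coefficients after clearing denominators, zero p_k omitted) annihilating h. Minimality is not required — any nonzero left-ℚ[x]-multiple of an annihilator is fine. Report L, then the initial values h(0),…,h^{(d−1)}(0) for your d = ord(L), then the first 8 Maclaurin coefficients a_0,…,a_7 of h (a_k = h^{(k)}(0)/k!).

f: a_k = -3, 0, 6, 0, -2, 0, 4/15, 0, …
g: a_k = 4, 2, -1/2, 1/4, -5/32, 7/64, -21/256, 33/512, …
f·g: L₀ = L_f ⊗_s L_g, ord ≤ 2·1.
L = (19 + 32·x + 16·x^2) + (-4 - 4·x)·Dx + (4 + 8·x + 4·x^2)·Dx^2  (order 2).
h: a_k = -12, -6, 51/2, 45/4, -337/32, -181/64, 5281/3840, 3811/7680, …
ICs: h(0) = -12, h′(0) = -6.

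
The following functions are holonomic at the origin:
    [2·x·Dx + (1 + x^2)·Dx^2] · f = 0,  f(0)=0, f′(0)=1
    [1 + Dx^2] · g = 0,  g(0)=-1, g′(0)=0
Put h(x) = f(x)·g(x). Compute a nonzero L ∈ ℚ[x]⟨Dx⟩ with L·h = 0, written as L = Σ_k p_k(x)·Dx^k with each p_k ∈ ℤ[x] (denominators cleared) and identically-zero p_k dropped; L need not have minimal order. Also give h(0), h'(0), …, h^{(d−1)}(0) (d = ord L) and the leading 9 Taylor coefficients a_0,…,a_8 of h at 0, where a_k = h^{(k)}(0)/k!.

L = (10 + 26·x^2 + 11·x^4 + 4·x^6 + x^8) + (12·x + 20·x^3 + 12·x^5 + 4·x^7)·Dx + (12 + 32·x^2 + 18·x^4 + 8·x^6 + 2·x^8)·Dx^2 + (12·x + 20·x^3 + 12·x^5 + 4·x^7)·Dx^3 + (2 + 6·x^2 + 7·x^4 + 4·x^6 + x^8)·Dx^4  (order 4).
h: a_k = 0, -1, 0, 5/6, 0, -49/120, 0, 1301/5040, 0, …
ICs: h(0) = 0, h′(0) = -1, h′′(0) = 0, h′′′(0) = 5.

f: a_k = 0, 1, 0, -1/3, 0, 1/5, 0, -1/7, 0, …
g: a_k = -1, 0, 1/2, 0, -1/24, 0, 1/720, 0, -1/40320, …
Product ⇒ symmetric product L₀, ord ≤ 4.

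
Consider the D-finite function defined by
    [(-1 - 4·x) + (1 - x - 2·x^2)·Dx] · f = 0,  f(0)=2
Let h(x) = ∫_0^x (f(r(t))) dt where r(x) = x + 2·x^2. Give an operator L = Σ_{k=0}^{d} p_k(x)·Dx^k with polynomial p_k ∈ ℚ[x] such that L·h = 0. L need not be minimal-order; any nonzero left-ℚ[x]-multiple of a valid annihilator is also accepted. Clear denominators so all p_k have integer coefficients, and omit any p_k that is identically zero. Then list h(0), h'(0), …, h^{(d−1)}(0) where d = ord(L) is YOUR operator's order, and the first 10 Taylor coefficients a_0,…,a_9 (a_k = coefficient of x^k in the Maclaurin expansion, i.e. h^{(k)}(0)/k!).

L = (1 + 8·x + 24·x^2 + 32·x^3)·Dx + (-1 + x + 4·x^2 + 8·x^3 + 8·x^4)·Dx^2  (order 2).
h: a_k = 0, 2, 1, 10/3, 17/2, 106/5, 169/3, 1114/7, 1793/4, 11594/9, …
ICs: h(0) = 0, h′(0) = 2.

f: a_k = 2, 2, 6, 10, 22, 42, 86, 170, 342, 682, …
L₀ from L_f via x↦r, Dx↦r'^{-1}Dx.
∫: right-multiply L₀ by Dx.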